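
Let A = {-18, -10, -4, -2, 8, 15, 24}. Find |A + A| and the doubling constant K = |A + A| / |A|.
K = |A + A| / |A| = 26/7

Enumerate A + A = {a + b : a, b ∈ A}. With |A| = 7, there are |A|^2 = 49 ordered sum pairs; collecting distinct values, A + A = {-36, -28, -22, -20, -14, -12, -10, -8, -6, -4, -3, -2, 4, 5, 6, 11, 13, 14, 16, 20, 22, 23, 30, 32, 39, 48}, so |A + A| = 26. Thus K = 26/7. For comparison, the minimum possible |A + A| over all 7-element sets is 2·7 − 1 = 13 (so min K = 13/7), attained only by arithmetic progressions.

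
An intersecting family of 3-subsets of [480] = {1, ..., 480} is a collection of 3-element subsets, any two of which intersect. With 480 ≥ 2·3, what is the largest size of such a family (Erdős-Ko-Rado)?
max |F| = C(479, 2) = 114481

Erdős-Ko-Rado (1961): when n ≥ 2k, max |F| = C(n−1, k−1). The bound is attained by the star {A : i ∈ A} for any fixed i ∈ [n]. Here C(480−1, 3−1) = C(479, 2) = 114481.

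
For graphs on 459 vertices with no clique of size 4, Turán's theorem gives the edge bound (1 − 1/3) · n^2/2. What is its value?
Turán density bound = (2/3) · 459^2/2 = 70227

Turán's theorem: ex(n, K_{r+1}) is achieved by the complete r-partite Turán graph T(n, r) with parts as balanced as possible, and is at most (1 − 1/r) · n^2/2. For r = 3, n = 459: the density bound is (2/3) · 210681/2 = 70227. Since 3 ∣ 459, the Turán graph T(459, 3) has parts of equal size 153, and its edge count e(T(459, 3)) = 70227 attains the density bound exactly.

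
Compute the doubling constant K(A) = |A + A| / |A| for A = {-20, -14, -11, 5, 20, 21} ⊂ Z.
K = |A + A| / |A| = 20/6 = 10/3

Enumerate A + A = {a + b : a, b ∈ A}. With |A| = 6, there are |A|^2 = 36 ordered sum pairs; collecting distinct values, A + A = {-40, -34, -31, -28, -25, -22, -15, -9, -6, 0, 1, 6, 7, 9, 10, 25, 26, 40, 41, 42}, so |A + A| = 20. Thus K = 20/6 = 10/3. For comparison, the minimum possible |A + A| over all 6-element sets is 2·6 − 1 = 11 (so min K = 11/6), attained only by arithmetic progressions.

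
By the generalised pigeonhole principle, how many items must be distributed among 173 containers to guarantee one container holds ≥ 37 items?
n = (37 − 1)·173 + 1 = 6229

By the generalised pigeonhole principle, to guarantee some box contains ≥ r objects we need more than (r − 1) · k objects total. Threshold: n = (r − 1) · k + 1. With r = 37 and k = 173: n = 36 · 173 + 1 = 6228 + 1 = 6229. For n = 6228 = 36 · 173, we can put exactly 36 objects in every box, avoiding 37 in any single one — so 6229 is tight.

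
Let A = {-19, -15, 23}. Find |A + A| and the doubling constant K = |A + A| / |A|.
K = |A + A| / |A| = 6/3 = 2

Enumerate A + A = {a + b : a, b ∈ A}. With |A| = 3, there are |A|^2 = 9 ordered sum pairs; collecting distinct values, A + A = {-38, -34, -30, 4, 8, 46}, so |A + A| = 6. Thus K = 6/3 = 2. For comparison, the minimum possible |A + A| over all 3-element sets is 2·3 − 1 = 5 (so min K = 5/3), attained only by arithmetic progressions.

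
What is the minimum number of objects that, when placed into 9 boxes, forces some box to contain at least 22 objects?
n = (22 − 1)·9 + 1 = 190

By the generalised pigeonhole principle, to guarantee some box contains ≥ r objects we need more than (r − 1) · k objects total. Threshold: n = (r − 1) · k + 1. With r = 22 and k = 9: n = 21 · 9 + 1 = 189 + 1 = 190. For n = 189 = 21 · 9, we can put exactly 21 objects in every box, avoiding 22 in any single one — so 190 is tight.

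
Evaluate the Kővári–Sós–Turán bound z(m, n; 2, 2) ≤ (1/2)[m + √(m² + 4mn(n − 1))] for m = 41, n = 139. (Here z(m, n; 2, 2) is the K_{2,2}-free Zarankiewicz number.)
z(41, 139; 2, 2) ≤ (1/2)[41 + √(41² + 4·41·139·138)] = (1/2)[41 + √3147529] = 907.5638

Kővári–Sós–Turán: let r_1, ..., r_41 be the row sums and z = Σ r_i the total number of 1s. Each pair of columns can share at most one row with both entries 1 (else a 2×2 all-ones block appears), so Σ_i C(r_i, 2) ≤ C(139, 2) = 9591. By convexity Σ_i C(r_i, 2) ≥ 41·C(z/41, 2) = z(z − 41)/(2·41), giving z² − 41z − 41·139·138 ≤ 0 and hence z ≤ (1/2)[41 + √(1681 + 4·786462)] = (1/2)[41 + √3147529] ≈ (1/2)(41 + 1774.1277) = 907.5638.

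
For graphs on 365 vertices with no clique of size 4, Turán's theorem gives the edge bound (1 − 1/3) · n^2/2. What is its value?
Turán density bound = (2/3) · 365^2/2 = 133225/3 ≈ 44408.3333

Turán's theorem: ex(n, K_{r+1}) is achieved by the complete r-partite Turán graph T(n, r) with parts as balanced as possible, and is at most (1 − 1/r) · n^2/2. For r = 3, n = 365: the density bound is (2/3) · 133225/2 = 133225/3 ≈ 44408.3333. The integer-valued extremum is e(T(365, 3)) = 44408, which is strictly less than the density bound 133225/3 since 3 ∤ 365 (the parts of T(365, 3) cannot all be equal).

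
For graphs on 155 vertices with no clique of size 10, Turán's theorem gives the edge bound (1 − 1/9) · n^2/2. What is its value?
Turán density bound = (8/9) · 155^2/2 = 96100/9 ≈ 10677.7778

Turán's theorem: ex(n, K_{r+1}) is achieved by the complete r-partite Turán graph T(n, r) with parts as balanced as possible, and is at most (1 − 1/r) · n^2/2. For r = 9, n = 155: the density bound is (8/9) · 24025/2 = 96100/9 ≈ 10677.7778. The integer-valued extremum is e(T(155, 9)) = 10677, which is strictly less than the density bound 96100/9 since 9 ∤ 155 (the parts of T(155, 9) cannot all be equal).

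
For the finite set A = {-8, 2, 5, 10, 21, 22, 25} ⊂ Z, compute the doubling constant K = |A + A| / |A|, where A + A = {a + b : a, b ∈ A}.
K = |A + A| / |A| = 27/7

Enumerate A + A = {a + b : a, b ∈ A}. With |A| = 7, there are |A|^2 = 49 ordered sum pairs; collecting distinct values, A + A = {-16, -6, -3, 2, 4, 7, 10, 12, 13, 14, 15, 17, 20, 23, 24, 26, 27, 30, 31, 32, 35, 42, 43, 44, 46, 47, 50}, so |A + A| = 27. Thus K = 27/7. For comparison, the minimum possible |A + A| over all 7-element sets is 2·7 − 1 = 13 (so min K = 13/7), attained only by arithmetic progressions.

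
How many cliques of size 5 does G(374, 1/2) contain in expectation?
E[# K_5] = C(374, 5) · (1/2)^C(5, 2) = 59363262574 / 2^10 = 29681631287/512 ≈ 57971936.107422

For each 5-subset S of vertices (there are C(374, 5) = 59363262574 such S), let X_S = 1 if S induces a K_5 (all C(5, 2) = 10 edges present). Then P(X_S = 1) = (1/2)^10 = 1/1024. By linearity of expectation, E[# K_5] = C(374, 5) · (1/2)^10 = 59363262574 / 1024 = 29681631287/512 ≈ 57971936.107422.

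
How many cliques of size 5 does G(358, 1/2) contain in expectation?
E[# K_5] = C(358, 5) · (1/2)^C(5, 2) = 47648760726 / 2^10 = 23824380363/512 ≈ 46531992.896484

For each 5-subset S of vertices (there are C(358, 5) = 47648760726 such S), let X_S = 1 if S induces a K_5 (all C(5, 2) = 10 edges present). Then P(X_S = 1) = (1/2)^10 = 1/1024. By linearity of expectation, E[# K_5] = C(358, 5) · (1/2)^10 = 47648760726 / 1024 = 23824380363/512 ≈ 46531992.896484.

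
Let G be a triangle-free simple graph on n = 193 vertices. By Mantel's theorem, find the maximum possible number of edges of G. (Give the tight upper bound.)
ex(193, K_3) = ⌊193^2/4⌋ = 9312

Mantel (1907): a triangle-free graph on n vertices has at most ⌊n^2/4⌋ edges, with equality for the complete bipartite graph K_{⌊n/2⌋, ⌈n/2⌉}. For n = 193: ⌊193^2/4⌋ = ⌊37249/4⌋ = 9312. The extremal graph is K_{96, 97}, which has 96·97 = 9312 edges.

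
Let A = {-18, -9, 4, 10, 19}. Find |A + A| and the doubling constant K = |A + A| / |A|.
K = |A + A| / |A| = 14/5

Enumerate A + A = {a + b : a, b ∈ A}. With |A| = 5, there are |A|^2 = 25 ordered sum pairs; collecting distinct values, A + A = {-36, -27, -18, -14, -8, -5, 1, 8, 10, 14, 20, 23, 29, 38}, so |A + A| = 14. Thus K = 14/5. For comparison, the minimum possible |A + A| over all 5-element sets is 2·5 − 1 = 9 (so min K = 9/5), attained only by arithmetic progressions.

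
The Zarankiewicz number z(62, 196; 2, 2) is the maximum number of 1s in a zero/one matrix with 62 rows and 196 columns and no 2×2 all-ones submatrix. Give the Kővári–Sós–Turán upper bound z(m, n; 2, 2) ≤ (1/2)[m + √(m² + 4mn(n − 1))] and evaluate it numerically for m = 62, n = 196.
z(62, 196; 2, 2) ≤ (1/2)[62 + √(62² + 4·62·196·195)] = (1/2)[62 + √9482404] = 1570.6756

Kővári–Sós–Turán: let r_1, ..., r_62 be the row sums and z = Σ r_i the total number of 1s. Each pair of columns can share at most one row with both entries 1 (else a 2×2 all-ones block appears), so Σ_i C(r_i, 2) ≤ C(196, 2) = 19110. By convexity Σ_i C(r_i, 2) ≥ 62·C(z/62, 2) = z(z − 62)/(2·62), giving z² − 62z − 62·196·195 ≤ 0 and hence z ≤ (1/2)[62 + √(3844 + 4·2369640)] = (1/2)[62 + √9482404] ≈ (1/2)(62 + 3079.3512) = 1570.6756.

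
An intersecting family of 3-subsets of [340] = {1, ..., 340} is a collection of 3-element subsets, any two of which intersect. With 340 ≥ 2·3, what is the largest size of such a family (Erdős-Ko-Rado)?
max |F| = C(339, 2) = 57291

The Erdős-Ko-Rado theorem states: for n ≥ 2k, an intersecting family of k-subsets of an n-element set has size at most C(n − 1, k − 1), with equality for 'star' families {A ⊆ [n] : |A| = k, i ∈ A} (fix an element i). For n = 340, k = 3: C(339, 2) = 57291.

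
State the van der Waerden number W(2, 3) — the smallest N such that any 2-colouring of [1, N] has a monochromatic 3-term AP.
W(2, 3) = 9

Lower bound: the 2-colouring RRBBRRBB of {1, ..., 8} (R at positions {1, 2, 5, 6}, B at {3, 4, 7, 8}) contains no monochromatic 3-term AP, so W(2, 3) > 8. Upper bound: a case analysis on any 2-colouring of {1, ..., 9} forces such an AP. Hence W(2, 3) = 9.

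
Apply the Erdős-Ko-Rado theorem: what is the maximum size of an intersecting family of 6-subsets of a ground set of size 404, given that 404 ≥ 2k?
max |F| = C(403, 5) = 86402659980

Erdős-Ko-Rado (1961): when n ≥ 2k, max |F| = C(n−1, k−1). The bound is attained by the star {A : i ∈ A} for any fixed i ∈ [n]. Here C(404−1, 6−1) = C(403, 5) = 86402659980.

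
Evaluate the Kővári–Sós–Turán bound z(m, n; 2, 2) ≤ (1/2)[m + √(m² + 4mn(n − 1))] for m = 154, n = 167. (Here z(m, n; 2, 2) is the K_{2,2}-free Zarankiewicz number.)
z(154, 167; 2, 2) ≤ (1/2)[154 + √(154² + 4·154·167·166)] = (1/2)[154 + √17100468] = 2144.6356

Kővári–Sós–Turán: let r_1, ..., r_154 be the row sums and z = Σ r_i the total number of 1s. Each pair of columns can share at most one row with both entries 1 (else a 2×2 all-ones block appears), so Σ_i C(r_i, 2) ≤ C(167, 2) = 13861. By convexity Σ_i C(r_i, 2) ≥ 154·C(z/154, 2) = z(z − 154)/(2·154), giving z² − 154z − 154·167·166 ≤ 0 and hence z ≤ (1/2)[154 + √(23716 + 4·4269188)] = (1/2)[154 + √17100468] ≈ (1/2)(154 + 4135.2712) = 2144.6356.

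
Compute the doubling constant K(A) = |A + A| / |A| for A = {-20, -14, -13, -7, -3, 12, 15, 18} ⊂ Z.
K = |A + A| / |A| = 32/8 = 4

Enumerate A + A = {a + b : a, b ∈ A}. With |A| = 8, there are |A|^2 = 64 ordered sum pairs; collecting distinct values, A + A = {-40, -34, -33, -28, -27, -26, -23, -21, -20, -17, -16, -14, -10, -8, -6, -5, -2, -1, 1, 2, 4, 5, 8, 9, 11, 12, 15, 24, 27, 30, 33, 36}, so |A + A| = 32. Thus K = 32/8 = 4. For comparison, the minimum possible |A + A| over all 8-element sets is 2·8 − 1 = 15 (so min K = 15/8), attained only by arithmetic progressions.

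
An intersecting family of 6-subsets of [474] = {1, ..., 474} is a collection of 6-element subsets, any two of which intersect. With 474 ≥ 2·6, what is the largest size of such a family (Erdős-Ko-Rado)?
max |F| = C(473, 5) = 193158356314

The Erdős-Ko-Rado theorem states: for n ≥ 2k, an intersecting family of k-subsets of an n-element set has size at most C(n − 1, k − 1), with equality for 'star' families {A ⊆ [n] : |A| = k, i ∈ A} (fix an element i). For n = 474, k = 6: C(473, 5) = 193158356314.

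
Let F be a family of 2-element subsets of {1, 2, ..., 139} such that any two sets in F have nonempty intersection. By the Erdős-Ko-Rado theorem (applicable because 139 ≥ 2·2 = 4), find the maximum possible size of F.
max |F| = C(138, 1) = 138

The Erdős-Ko-Rado theorem states: for n ≥ 2k, an intersecting family of k-subsets of an n-element set has size at most C(n − 1, k − 1), with equality for 'star' families {A ⊆ [n] : |A| = k, i ∈ A} (fix an element i). For n = 139, k = 2: C(138, 1) = 138.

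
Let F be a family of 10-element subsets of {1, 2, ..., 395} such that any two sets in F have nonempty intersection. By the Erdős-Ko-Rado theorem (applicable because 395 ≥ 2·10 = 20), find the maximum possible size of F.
max |F| = C(394, 9) = 575085963182945578

The Erdős-Ko-Rado theorem states: for n ≥ 2k, an intersecting family of k-subsets of an n-element set has size at most C(n − 1, k − 1), with equality for 'star' families {A ⊆ [n] : |A| = k, i ∈ A} (fix an element i). For n = 395, k = 10: C(394, 9) = 575085963182945578.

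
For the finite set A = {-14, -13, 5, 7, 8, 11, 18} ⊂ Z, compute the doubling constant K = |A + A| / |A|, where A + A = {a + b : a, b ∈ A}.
K = |A + A| / |A| = 26/7

Enumerate A + A = {a + b : a, b ∈ A}. With |A| = 7, there are |A|^2 = 49 ordered sum pairs; collecting distinct values, A + A = {-28, -27, -26, -9, -8, -7, -6, -5, -3, -2, 4, 5, 10, 12, 13, 14, 15, 16, 18, 19, 22, 23, 25, 26, 29, 36}, so |A + A| = 26. Thus K = 26/7. For comparison, the minimum possible |A + A| over all 7-element sets is 2·7 − 1 = 13 (so min K = 13/7), attained only by arithmetic progressions.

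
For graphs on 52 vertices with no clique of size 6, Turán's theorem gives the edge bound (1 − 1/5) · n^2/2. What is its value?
Turán density bound = (4/5) · 52^2/2 = 5408/5 ≈ 1081.6

Turán's theorem: ex(n, K_{r+1}) is achieved by the complete r-partite Turán graph T(n, r) with parts as balanced as possible, and is at most (1 − 1/r) · n^2/2. For r = 5, n = 52: the density bound is (4/5) · 2704/2 = 5408/5 ≈ 1081.6. The integer-valued extremum is e(T(52, 5)) = 1081, which is strictly less than the density bound 5408/5 since 5 ∤ 52 (the parts of T(52, 5) cannot all be equal).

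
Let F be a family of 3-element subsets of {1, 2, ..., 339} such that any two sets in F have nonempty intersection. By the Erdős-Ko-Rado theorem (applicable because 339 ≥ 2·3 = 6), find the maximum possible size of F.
max |F| = C(338, 2) = 56953

The Erdős-Ko-Rado theorem states: for n ≥ 2k, an intersecting family of k-subsets of an n-element set has size at most C(n − 1, k − 1), with equality for 'star' families {A ⊆ [n] : |A| = k, i ∈ A} (fix an element i). For n = 339, k = 3: C(338, 2) = 56953.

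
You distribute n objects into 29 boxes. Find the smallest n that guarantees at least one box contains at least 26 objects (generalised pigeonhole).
n = (26 − 1)·29 + 1 = 726

By the generalised pigeonhole principle, to guarantee some box contains ≥ r objects we need more than (r − 1) · k objects total. Threshold: n = (r − 1) · k + 1. With r = 26 and k = 29: n = 25 · 29 + 1 = 725 + 1 = 726. For n = 725 = 25 · 29, we can put exactly 25 objects in every box, avoiding 26 in any single one — so 726 is tight.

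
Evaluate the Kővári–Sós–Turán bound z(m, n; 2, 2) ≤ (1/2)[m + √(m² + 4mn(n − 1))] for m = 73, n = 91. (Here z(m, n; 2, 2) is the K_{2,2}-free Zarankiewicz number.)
z(73, 91; 2, 2) ≤ (1/2)[73 + √(73² + 4·73·91·90)] = (1/2)[73 + √2396809] = 810.5816

Kővári–Sós–Turán: let r_1, ..., r_73 be the row sums and z = Σ r_i the total number of 1s. Each pair of columns can share at most one row with both entries 1 (else a 2×2 all-ones block appears), so Σ_i C(r_i, 2) ≤ C(91, 2) = 4095. By convexity Σ_i C(r_i, 2) ≥ 73·C(z/73, 2) = z(z − 73)/(2·73), giving z² − 73z − 73·91·90 ≤ 0 and hence z ≤ (1/2)[73 + √(5329 + 4·597870)] = (1/2)[73 + √2396809] ≈ (1/2)(73 + 1548.1631) = 810.5816.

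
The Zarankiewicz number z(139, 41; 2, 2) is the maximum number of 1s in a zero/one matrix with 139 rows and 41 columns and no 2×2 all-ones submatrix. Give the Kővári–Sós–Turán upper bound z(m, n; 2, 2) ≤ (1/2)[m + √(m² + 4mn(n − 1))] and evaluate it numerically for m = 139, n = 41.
z(139, 41; 2, 2) ≤ (1/2)[139 + √(139² + 4·139·41·40)] = (1/2)[139 + √931161] = 551.9834

Kővári–Sós–Turán: let r_1, ..., r_139 be the row sums and z = Σ r_i the total number of 1s. Each pair of columns can share at most one row with both entries 1 (else a 2×2 all-ones block appears), so Σ_i C(r_i, 2) ≤ C(41, 2) = 820. By convexity Σ_i C(r_i, 2) ≥ 139·C(z/139, 2) = z(z − 139)/(2·139), giving z² − 139z − 139·41·40 ≤ 0 and hence z ≤ (1/2)[139 + √(19321 + 4·227960)] = (1/2)[139 + √931161] ≈ (1/2)(139 + 964.9668) = 551.9834.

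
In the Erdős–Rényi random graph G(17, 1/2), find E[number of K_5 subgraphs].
E[# K_5] = C(17, 5) · (1/2)^C(5, 2) = 6188 / 2^10 = 1547/256 ≈ 6.042969

For each 5-subset S of vertices (there are C(17, 5) = 6188 such S), let X_S = 1 if S induces a K_5 (all C(5, 2) = 10 edges present). Then P(X_S = 1) = (1/2)^10 = 1/1024. By linearity of expectation, E[# K_5] = C(17, 5) · (1/2)^10 = 6188 / 1024 = 1547/256 ≈ 6.042969.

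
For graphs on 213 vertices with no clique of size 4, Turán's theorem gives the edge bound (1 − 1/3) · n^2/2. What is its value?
Turán density bound = (2/3) · 213^2/2 = 15123

Turán's theorem: ex(n, K_{r+1}) is achieved by the complete r-partite Turán graph T(n, r) with parts as balanced as possible, and is at most (1 − 1/r) · n^2/2. For r = 3, n = 213: the density bound is (2/3) · 45369/2 = 15123. Since 3 ∣ 213, the Turán graph T(213, 3) has parts of equal size 71, and its edge count e(T(213, 3)) = 15123 attains the density bound exactly.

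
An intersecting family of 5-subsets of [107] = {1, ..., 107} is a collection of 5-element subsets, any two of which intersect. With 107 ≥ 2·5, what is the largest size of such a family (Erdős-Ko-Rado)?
max |F| = C(106, 4) = 4967690

The Erdős-Ko-Rado theorem states: for n ≥ 2k, an intersecting family of k-subsets of an n-element set has size at most C(n − 1, k − 1), with equality for 'star' families {A ⊆ [n] : |A| = k, i ∈ A} (fix an element i). For n = 107, k = 5: C(106, 4) = 4967690.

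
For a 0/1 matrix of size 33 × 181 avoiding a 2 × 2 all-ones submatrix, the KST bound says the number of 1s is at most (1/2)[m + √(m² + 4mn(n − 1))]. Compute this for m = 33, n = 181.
z(33, 181; 2, 2) ≤ (1/2)[33 + √(33² + 4·33·181·180)] = (1/2)[33 + √4301649] = 1053.5209

Kővári–Sós–Turán: let r_1, ..., r_33 be the row sums and z = Σ r_i the total number of 1s. Each pair of columns can share at most one row with both entries 1 (else a 2×2 all-ones block appears), so Σ_i C(r_i, 2) ≤ C(181, 2) = 16290. By convexity Σ_i C(r_i, 2) ≥ 33·C(z/33, 2) = z(z − 33)/(2·33), giving z² − 33z − 33·181·180 ≤ 0 and hence z ≤ (1/2)[33 + √(1089 + 4·1075140)] = (1/2)[33 + √4301649] ≈ (1/2)(33 + 2074.0417) = 1053.5209.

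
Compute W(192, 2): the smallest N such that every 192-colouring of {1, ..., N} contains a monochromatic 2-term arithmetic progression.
W(192, 2) = 192 + 1 = 193

A 2-term AP is any pair of integers, so a monochromatic 2-AP exists iff some colour is used at least twice. With 192 colours, the colouring i ↦ i on {1, ..., 192} uses each colour once, avoiding any monochromatic pair, so W(192, 2) > 192. For {1, ..., 193}, pigeonhole forces two integers of the same colour, which form a monochromatic 2-AP. Hence W(192, 2) = 193.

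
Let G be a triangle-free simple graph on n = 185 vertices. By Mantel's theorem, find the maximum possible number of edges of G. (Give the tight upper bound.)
ex(185, K_3) = ⌊185^2/4⌋ = 8556

Mantel (1907): a triangle-free graph on n vertices has at most ⌊n^2/4⌋ edges, with equality for the complete bipartite graph K_{⌊n/2⌋, ⌈n/2⌉}. For n = 185: ⌊185^2/4⌋ = ⌊34225/4⌋ = 8556. The extremal graph is K_{92, 93}, which has 92·93 = 8556 edges.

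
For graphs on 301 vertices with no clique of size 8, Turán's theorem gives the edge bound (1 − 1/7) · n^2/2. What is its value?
Turán density bound = (6/7) · 301^2/2 = 38829

Turán's theorem: ex(n, K_{r+1}) is achieved by the complete r-partite Turán graph T(n, r) with parts as balanced as possible, and is at most (1 − 1/r) · n^2/2. For r = 7, n = 301: the density bound is (6/7) · 90601/2 = 38829. Since 7 ∣ 301, the Turán graph T(301, 7) has parts of equal size 43, and its edge count e(T(301, 7)) = 38829 attains the density bound exactly.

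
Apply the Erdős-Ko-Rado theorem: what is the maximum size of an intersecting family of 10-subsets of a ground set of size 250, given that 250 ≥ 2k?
max |F| = C(249, 9) = 8760212643481299

The Erdős-Ko-Rado theorem states: for n ≥ 2k, an intersecting family of k-subsets of an n-element set has size at most C(n − 1, k − 1), with equality for 'star' families {A ⊆ [n] : |A| = k, i ∈ A} (fix an element i). For n = 250, k = 10: C(249, 9) = 8760212643481299.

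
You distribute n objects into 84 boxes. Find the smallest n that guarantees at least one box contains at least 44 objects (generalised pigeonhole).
n = (44 − 1)·84 + 1 = 3613

By the generalised pigeonhole principle, to guarantee some box contains ≥ r objects we need more than (r − 1) · k objects total. Threshold: n = (r − 1) · k + 1. With r = 44 and k = 84: n = 43 · 84 + 1 = 3612 + 1 = 3613. For n = 3612 = 43 · 84, we can put exactly 43 objects in every box, avoiding 44 in any single one — so 3613 is tight.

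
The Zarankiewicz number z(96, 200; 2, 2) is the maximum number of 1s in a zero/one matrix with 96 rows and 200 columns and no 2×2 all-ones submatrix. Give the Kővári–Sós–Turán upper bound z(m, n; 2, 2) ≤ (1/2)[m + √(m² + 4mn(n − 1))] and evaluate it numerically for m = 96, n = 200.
z(96, 200; 2, 2) ≤ (1/2)[96 + √(96² + 4·96·200·199)] = (1/2)[96 + √15292416] = 2003.2759

Kővári–Sós–Turán: let r_1, ..., r_96 be the row sums and z = Σ r_i the total number of 1s. Each pair of columns can share at most one row with both entries 1 (else a 2×2 all-ones block appears), so Σ_i C(r_i, 2) ≤ C(200, 2) = 19900. By convexity Σ_i C(r_i, 2) ≥ 96·C(z/96, 2) = z(z − 96)/(2·96), giving z² − 96z − 96·200·199 ≤ 0 and hence z ≤ (1/2)[96 + √(9216 + 4·3820800)] = (1/2)[96 + √15292416] ≈ (1/2)(96 + 3910.5519) = 2003.2759.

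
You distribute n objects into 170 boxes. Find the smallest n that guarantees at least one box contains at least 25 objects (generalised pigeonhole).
n = (25 − 1)·170 + 1 = 4081

By the generalised pigeonhole principle, to guarantee some box contains ≥ r objects we need more than (r − 1) · k objects total. Threshold: n = (r − 1) · k + 1. With r = 25 and k = 170: n = 24 · 170 + 1 = 4080 + 1 = 4081. For n = 4080 = 24 · 170, we can put exactly 24 objects in every box, avoiding 25 in any single one — so 4081 is tight.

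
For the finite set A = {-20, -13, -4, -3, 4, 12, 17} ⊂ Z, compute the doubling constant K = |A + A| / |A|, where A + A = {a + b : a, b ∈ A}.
K = |A + A| / |A| = 25/7

Enumerate A + A = {a + b : a, b ∈ A}. With |A| = 7, there are |A|^2 = 49 ordered sum pairs; collecting distinct values, A + A = {-40, -33, -26, -24, -23, -17, -16, -9, -8, -7, -6, -3, -1, 0, 1, 4, 8, 9, 13, 14, 16, 21, 24, 29, 34}, so |A + A| = 25. Thus K = 25/7. For comparison, the minimum possible |A + A| over all 7-element sets is 2·7 − 1 = 13 (so min K = 13/7), attained only by arithmetic progressions.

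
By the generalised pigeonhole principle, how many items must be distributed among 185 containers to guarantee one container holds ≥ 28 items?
n = (28 − 1)·185 + 1 = 4996

By the generalised pigeonhole principle, to guarantee some box contains ≥ r objects we need more than (r − 1) · k objects total. Threshold: n = (r − 1) · k + 1. With r = 28 and k = 185: n = 27 · 185 + 1 = 4995 + 1 = 4996. For n = 4995 = 27 · 185, we can put exactly 27 objects in every box, avoiding 28 in any single one — so 4996 is tight.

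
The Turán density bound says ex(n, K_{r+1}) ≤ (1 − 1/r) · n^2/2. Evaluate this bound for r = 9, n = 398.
Turán density bound = (8/9) · 398^2/2 = 633616/9 ≈ 70401.7778

Turán's theorem: ex(n, K_{r+1}) is achieved by the complete r-partite Turán graph T(n, r) with parts as balanced as possible, and is at most (1 − 1/r) · n^2/2. For r = 9, n = 398: the density bound is (8/9) · 158404/2 = 633616/9 ≈ 70401.7778. The integer-valued extremum is e(T(398, 9)) = 70401, which is strictly less than the density bound 633616/9 since 9 ∤ 398 (the parts of T(398, 9) cannot all be equal).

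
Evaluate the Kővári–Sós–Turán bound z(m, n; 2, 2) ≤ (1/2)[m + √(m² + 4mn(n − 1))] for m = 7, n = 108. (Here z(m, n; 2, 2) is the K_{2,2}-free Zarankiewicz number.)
z(7, 108; 2, 2) ≤ (1/2)[7 + √(7² + 4·7·108·107)] = (1/2)[7 + √323617] = 287.9367

Kővári–Sós–Turán: let r_1, ..., r_7 be the row sums and z = Σ r_i the total number of 1s. Each pair of columns can share at most one row with both entries 1 (else a 2×2 all-ones block appears), so Σ_i C(r_i, 2) ≤ C(108, 2) = 5778. By convexity Σ_i C(r_i, 2) ≥ 7·C(z/7, 2) = z(z − 7)/(2·7), giving z² − 7z − 7·108·107 ≤ 0 and hence z ≤ (1/2)[7 + √(49 + 4·80892)] = (1/2)[7 + √323617] ≈ (1/2)(7 + 568.8734) = 287.9367.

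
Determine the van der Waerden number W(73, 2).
W(73, 2) = 73 + 1 = 74

A 2-term AP is any pair of integers, so a monochromatic 2-AP exists iff some colour is used at least twice. With 73 colours, the colouring i ↦ i on {1, ..., 73} uses each colour once, avoiding any monochromatic pair, so W(73, 2) > 73. For {1, ..., 74}, pigeonhole forces two integers of the same colour, which form a monochromatic 2-AP. Hence W(73, 2) = 74.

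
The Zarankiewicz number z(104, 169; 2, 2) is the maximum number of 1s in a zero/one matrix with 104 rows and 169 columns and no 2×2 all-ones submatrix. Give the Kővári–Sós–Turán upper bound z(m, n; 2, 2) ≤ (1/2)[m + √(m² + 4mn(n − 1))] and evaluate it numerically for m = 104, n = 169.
z(104, 169; 2, 2) ≤ (1/2)[104 + √(104² + 4·104·169·168)] = (1/2)[104 + √11821888] = 1771.1486

Kővári–Sós–Turán: let r_1, ..., r_104 be the row sums and z = Σ r_i the total number of 1s. Each pair of columns can share at most one row with both entries 1 (else a 2×2 all-ones block appears), so Σ_i C(r_i, 2) ≤ C(169, 2) = 14196. By convexity Σ_i C(r_i, 2) ≥ 104·C(z/104, 2) = z(z − 104)/(2·104), giving z² − 104z − 104·169·168 ≤ 0 and hence z ≤ (1/2)[104 + √(10816 + 4·2952768)] = (1/2)[104 + √11821888] ≈ (1/2)(104 + 3438.2973) = 1771.1486.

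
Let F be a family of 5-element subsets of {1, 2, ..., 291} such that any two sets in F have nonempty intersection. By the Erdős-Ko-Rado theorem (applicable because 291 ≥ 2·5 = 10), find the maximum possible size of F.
max |F| = C(290, 4) = 288641640

The Erdős-Ko-Rado theorem states: for n ≥ 2k, an intersecting family of k-subsets of an n-element set has size at most C(n − 1, k − 1), with equality for 'star' families {A ⊆ [n] : |A| = k, i ∈ A} (fix an element i). For n = 291, k = 5: C(290, 4) = 288641640.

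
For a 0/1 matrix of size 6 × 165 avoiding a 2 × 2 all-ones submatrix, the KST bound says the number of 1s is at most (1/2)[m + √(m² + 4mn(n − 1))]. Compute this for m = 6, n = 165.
z(6, 165; 2, 2) ≤ (1/2)[6 + √(6² + 4·6·165·164)] = (1/2)[6 + √649476] = 405.9504

Kővári–Sós–Turán: let r_1, ..., r_6 be the row sums and z = Σ r_i the total number of 1s. Each pair of columns can share at most one row with both entries 1 (else a 2×2 all-ones block appears), so Σ_i C(r_i, 2) ≤ C(165, 2) = 13530. By convexity Σ_i C(r_i, 2) ≥ 6·C(z/6, 2) = z(z − 6)/(2·6), giving z² − 6z − 6·165·164 ≤ 0 and hence z ≤ (1/2)[6 + √(36 + 4·162360)] = (1/2)[6 + √649476] ≈ (1/2)(6 + 805.9007) = 405.9504.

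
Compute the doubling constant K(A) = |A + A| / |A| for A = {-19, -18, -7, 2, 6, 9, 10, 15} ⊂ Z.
K = |A + A| / |A| = 33/8

Enumerate A + A = {a + b : a, b ∈ A}. With |A| = 8, there are |A|^2 = 64 ordered sum pairs; collecting distinct values, A + A = {-38, -37, -36, -26, -25, -17, -16, -14, -13, -12, -10, -9, -8, -5, -4, -3, -1, 2, 3, 4, 8, 11, 12, 15, 16, 17, 18, 19, 20, 21, 24, 25, 30}, so |A + A| = 33. Thus K = 33/8. For comparison, the minimum possible |A + A| over all 8-element sets is 2·8 − 1 = 15 (so min K = 15/8), attained only by arithmetic progressions.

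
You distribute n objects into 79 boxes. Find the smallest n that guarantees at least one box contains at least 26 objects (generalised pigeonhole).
n = (26 − 1)·79 + 1 = 1976

By the generalised pigeonhole principle, to guarantee some box contains ≥ r objects we need more than (r − 1) · k objects total. Threshold: n = (r − 1) · k + 1. With r = 26 and k = 79: n = 25 · 79 + 1 = 1975 + 1 = 1976. For n = 1975 = 25 · 79, we can put exactly 25 objects in every box, avoiding 26 in any single one — so 1976 is tight.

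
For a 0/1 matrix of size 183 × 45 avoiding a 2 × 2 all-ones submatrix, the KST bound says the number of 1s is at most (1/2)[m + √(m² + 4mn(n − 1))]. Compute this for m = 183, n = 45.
z(183, 45; 2, 2) ≤ (1/2)[183 + √(183² + 4·183·45·44)] = (1/2)[183 + √1482849] = 700.3614

Kővári–Sós–Turán: let r_1, ..., r_183 be the row sums and z = Σ r_i the total number of 1s. Each pair of columns can share at most one row with both entries 1 (else a 2×2 all-ones block appears), so Σ_i C(r_i, 2) ≤ C(45, 2) = 990. By convexity Σ_i C(r_i, 2) ≥ 183·C(z/183, 2) = z(z − 183)/(2·183), giving z² − 183z − 183·45·44 ≤ 0 and hence z ≤ (1/2)[183 + √(33489 + 4·362340)] = (1/2)[183 + √1482849] ≈ (1/2)(183 + 1217.7229) = 700.3614.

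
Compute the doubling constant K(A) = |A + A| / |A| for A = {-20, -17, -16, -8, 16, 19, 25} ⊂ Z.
K = |A + A| / |A| = 26/7

Enumerate A + A = {a + b : a, b ∈ A}. With |A| = 7, there are |A|^2 = 49 ordered sum pairs; collecting distinct values, A + A = {-40, -37, -36, -34, -33, -32, -28, -25, -24, -16, -4, -1, 0, 2, 3, 5, 8, 9, 11, 17, 32, 35, 38, 41, 44, 50}, so |A + A| = 26. Thus K = 26/7. For comparison, the minimum possible |A + A| over all 7-element sets is 2·7 − 1 = 13 (so min K = 13/7), attained only by arithmetic progressions.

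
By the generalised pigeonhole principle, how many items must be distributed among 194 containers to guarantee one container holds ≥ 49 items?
n = (49 − 1)·194 + 1 = 9313

By the generalised pigeonhole principle, to guarantee some box contains ≥ r objects we need more than (r − 1) · k objects total. Threshold: n = (r − 1) · k + 1. With r = 49 and k = 194: n = 48 · 194 + 1 = 9312 + 1 = 9313. For n = 9312 = 48 · 194, we can put exactly 48 objects in every box, avoiding 49 in any single one — so 9313 is tight.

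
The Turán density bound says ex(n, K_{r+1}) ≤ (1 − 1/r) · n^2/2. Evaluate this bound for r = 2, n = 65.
Turán density bound = (1/2) · 65^2/2 = 4225/4 ≈ 1056.25

Turán's theorem: ex(n, K_{r+1}) is achieved by the complete r-partite Turán graph T(n, r) with parts as balanced as possible, and is at most (1 − 1/r) · n^2/2. For r = 2, n = 65: the density bound is (1/2) · 4225/2 = 4225/4 ≈ 1056.25. The integer-valued extremum is e(T(65, 2)) = 1056, which is strictly less than the density bound 4225/4 since 2 ∤ 65 (the parts of T(65, 2) cannot all be equal).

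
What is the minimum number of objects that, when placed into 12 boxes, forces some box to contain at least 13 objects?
n = (13 − 1)·12 + 1 = 145

By the generalised pigeonhole principle, to guarantee some box contains ≥ r objects we need more than (r − 1) · k objects total. Threshold: n = (r − 1) · k + 1. With r = 13 and k = 12: n = 12 · 12 + 1 = 144 + 1 = 145. For n = 144 = 12 · 12, we can put exactly 12 objects in every box, avoiding 13 in any single one — so 145 is tight.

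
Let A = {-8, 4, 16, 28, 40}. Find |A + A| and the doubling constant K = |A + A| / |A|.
K = |A + A| / |A| = 9/5

Enumerate A + A = {a + b : a, b ∈ A}. With |A| = 5, there are |A|^2 = 25 ordered sum pairs; collecting distinct values, A + A = {-16, -4, 8, 20, 32, 44, 56, 68, 80}, so |A + A| = 9. Thus K = 9/5. Here |A + A| = 2|A| − 1 = 9, the minimum possible — so K = 9/5 is minimal, which holds iff A is an arithmetic progression.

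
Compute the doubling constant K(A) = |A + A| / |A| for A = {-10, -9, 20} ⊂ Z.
K = |A + A| / |A| = 6/3 = 2

Enumerate A + A = {a + b : a, b ∈ A}. With |A| = 3, there are |A|^2 = 9 ordered sum pairs; collecting distinct values, A + A = {-20, -19, -18, 10, 11, 40}, so |A + A| = 6. Thus K = 6/3 = 2. For comparison, the minimum possible |A + A| over all 3-element sets is 2·3 − 1 = 5 (so min K = 5/3), attained only by arithmetic progressions.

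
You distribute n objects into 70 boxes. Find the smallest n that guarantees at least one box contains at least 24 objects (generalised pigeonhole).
n = (24 − 1)·70 + 1 = 1611

By the generalised pigeonhole principle, to guarantee some box contains ≥ r objects we need more than (r − 1) · k objects total. Threshold: n = (r − 1) · k + 1. With r = 24 and k = 70: n = 23 · 70 + 1 = 1610 + 1 = 1611. For n = 1610 = 23 · 70, we can put exactly 23 objects in every box, avoiding 24 in any single one — so 1611 is tight.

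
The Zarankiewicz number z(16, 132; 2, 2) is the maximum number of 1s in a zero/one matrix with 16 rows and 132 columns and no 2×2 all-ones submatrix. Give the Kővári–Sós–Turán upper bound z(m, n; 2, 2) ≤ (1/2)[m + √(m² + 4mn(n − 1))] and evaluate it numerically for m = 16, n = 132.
z(16, 132; 2, 2) ≤ (1/2)[16 + √(16² + 4·16·132·131)] = (1/2)[16 + √1106944] = 534.057

Kővári–Sós–Turán: let r_1, ..., r_16 be the row sums and z = Σ r_i the total number of 1s. Each pair of columns can share at most one row with both entries 1 (else a 2×2 all-ones block appears), so Σ_i C(r_i, 2) ≤ C(132, 2) = 8646. By convexity Σ_i C(r_i, 2) ≥ 16·C(z/16, 2) = z(z − 16)/(2·16), giving z² − 16z − 16·132·131 ≤ 0 and hence z ≤ (1/2)[16 + √(256 + 4·276672)] = (1/2)[16 + √1106944] ≈ (1/2)(16 + 1052.1141) = 534.057.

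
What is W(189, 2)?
W(189, 2) = 189 + 1 = 190

A 2-term AP is any pair of integers, so a monochromatic 2-AP exists iff some colour is used at least twice. With 189 colours, the colouring i ↦ i on {1, ..., 189} uses each colour once, avoiding any monochromatic pair, so W(189, 2) > 189. For {1, ..., 190}, pigeonhole forces two integers of the same colour, which form a monochromatic 2-AP. Hence W(189, 2) = 190.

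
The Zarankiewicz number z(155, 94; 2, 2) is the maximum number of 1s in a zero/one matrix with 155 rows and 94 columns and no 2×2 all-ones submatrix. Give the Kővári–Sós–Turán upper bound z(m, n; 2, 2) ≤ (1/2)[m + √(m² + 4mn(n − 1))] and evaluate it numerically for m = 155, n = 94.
z(155, 94; 2, 2) ≤ (1/2)[155 + √(155² + 4·155·94·93)] = (1/2)[155 + √5444065] = 1244.126

Kővári–Sós–Turán: let r_1, ..., r_155 be the row sums and z = Σ r_i the total number of 1s. Each pair of columns can share at most one row with both entries 1 (else a 2×2 all-ones block appears), so Σ_i C(r_i, 2) ≤ C(94, 2) = 4371. By convexity Σ_i C(r_i, 2) ≥ 155·C(z/155, 2) = z(z − 155)/(2·155), giving z² − 155z − 155·94·93 ≤ 0 and hence z ≤ (1/2)[155 + √(24025 + 4·1355010)] = (1/2)[155 + √5444065] ≈ (1/2)(155 + 2333.252) = 1244.126.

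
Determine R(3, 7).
R(3, 7) = 23

Lower bound: an explicit 2-colouring of K_{22} (typically a Paley-type or other structured construction) avoids a red K_3 and a blue K_7, showing R(3, 7) > 22.
Upper bound: the simple Erdős–Szekeres recurrence only gives R(3, 7) ≤ 25; the tight bound R(3, 7) ≤ 23 requires a sharper case analysis (or computer search) of 2-colourings of K_{23}.
Hence R(3, 7) = 23.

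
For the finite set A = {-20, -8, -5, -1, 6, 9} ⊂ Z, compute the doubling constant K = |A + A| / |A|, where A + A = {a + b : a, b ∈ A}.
K = |A + A| / |A| = 19/6

Enumerate A + A = {a + b : a, b ∈ A}. With |A| = 6, there are |A|^2 = 36 ordered sum pairs; collecting distinct values, A + A = {-40, -28, -25, -21, -16, -14, -13, -11, -10, -9, -6, -2, 1, 4, 5, 8, 12, 15, 18}, so |A + A| = 19. Thus K = 19/6. For comparison, the minimum possible |A + A| over all 6-element sets is 2·6 − 1 = 11 (so min K = 11/6), attained only by arithmetic progressions.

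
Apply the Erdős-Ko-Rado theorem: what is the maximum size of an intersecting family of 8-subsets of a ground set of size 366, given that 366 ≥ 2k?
max |F| = C(365, 7) = 161615517981060

The Erdős-Ko-Rado theorem states: for n ≥ 2k, an intersecting family of k-subsets of an n-element set has size at most C(n − 1, k − 1), with equality for 'star' families {A ⊆ [n] : |A| = k, i ∈ A} (fix an element i). For n = 366, k = 8: C(365, 7) = 161615517981060.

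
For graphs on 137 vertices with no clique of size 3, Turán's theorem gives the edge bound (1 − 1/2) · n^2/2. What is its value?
Turán density bound = (1/2) · 137^2/2 = 18769/4 ≈ 4692.25

Turán's theorem: ex(n, K_{r+1}) is achieved by the complete r-partite Turán graph T(n, r) with parts as balanced as possible, and is at most (1 − 1/r) · n^2/2. For r = 2, n = 137: the density bound is (1/2) · 18769/2 = 18769/4 ≈ 4692.25. The integer-valued extremum is e(T(137, 2)) = 4692, which is strictly less than the density bound 18769/4 since 2 ∤ 137 (the parts of T(137, 2) cannot all be equal).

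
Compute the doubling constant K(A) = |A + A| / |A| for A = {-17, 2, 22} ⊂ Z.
K = |A + A| / |A| = 6/3 = 2

Enumerate A + A = {a + b : a, b ∈ A}. With |A| = 3, there are |A|^2 = 9 ordered sum pairs; collecting distinct values, A + A = {-34, -15, 4, 5, 24, 44}, so |A + A| = 6. Thus K = 6/3 = 2. For comparison, the minimum possible |A + A| over all 3-element sets is 2·3 − 1 = 5 (so min K = 5/3), attained only by arithmetic progressions.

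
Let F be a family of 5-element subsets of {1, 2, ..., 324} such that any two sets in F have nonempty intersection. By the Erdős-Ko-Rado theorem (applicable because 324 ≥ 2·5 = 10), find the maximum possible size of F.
max |F| = C(323, 4) = 445145680

Erdős-Ko-Rado (1961): when n ≥ 2k, max |F| = C(n−1, k−1). The bound is attained by the star {A : i ∈ A} for any fixed i ∈ [n]. Here C(324−1, 5−1) = C(323, 4) = 445145680.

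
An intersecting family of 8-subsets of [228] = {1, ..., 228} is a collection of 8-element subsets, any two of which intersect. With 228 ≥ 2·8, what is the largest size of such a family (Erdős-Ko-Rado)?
max |F| = C(227, 7) = 5612862554520

Erdős-Ko-Rado (1961): when n ≥ 2k, max |F| = C(n−1, k−1). The bound is attained by the star {A : i ∈ A} for any fixed i ∈ [n]. Here C(228−1, 8−1) = C(227, 7) = 5612862554520.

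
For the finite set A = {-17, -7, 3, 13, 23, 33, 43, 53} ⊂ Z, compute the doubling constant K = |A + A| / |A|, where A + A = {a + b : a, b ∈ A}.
K = |A + A| / |A| = 15/8

Enumerate A + A = {a + b : a, b ∈ A}. With |A| = 8, there are |A|^2 = 64 ordered sum pairs; collecting distinct values, A + A = {-34, -24, -14, -4, 6, 16, 26, 36, 46, 56, 66, 76, 86, 96, 106}, so |A + A| = 15. Thus K = 15/8. Here |A + A| = 2|A| − 1 = 15, the minimum possible — so K = 15/8 is minimal, which holds iff A is an arithmetic progression.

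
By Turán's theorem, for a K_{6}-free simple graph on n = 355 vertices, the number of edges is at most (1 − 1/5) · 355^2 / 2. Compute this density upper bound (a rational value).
Turán density bound = (4/5) · 355^2/2 = 50410

Turán's theorem: ex(n, K_{r+1}) is achieved by the complete r-partite Turán graph T(n, r) with parts as balanced as possible, and is at most (1 − 1/r) · n^2/2. For r = 5, n = 355: the density bound is (4/5) · 126025/2 = 50410. Since 5 ∣ 355, the Turán graph T(355, 5) has parts of equal size 71, and its edge count e(T(355, 5)) = 50410 attains the density bound exactly.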